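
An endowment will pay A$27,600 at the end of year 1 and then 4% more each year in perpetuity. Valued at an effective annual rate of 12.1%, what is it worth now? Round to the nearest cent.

PV = D₁/(r − g) = 27600/(0.121 − 0.04) = 340,740.7407

A$340,740.74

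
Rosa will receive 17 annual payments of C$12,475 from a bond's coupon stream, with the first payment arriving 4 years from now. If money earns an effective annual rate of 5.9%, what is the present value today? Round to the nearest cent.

C$110,848.52

PV at t=3 (ordinary 17-year annuity): 12475 × a(17|0.059) = 12475 × 10.553032 = 131,649.0693
Discount back 3 years: 131,649.0693 × (1+0.059)^(−3) = 131,649.0693 × 0.842000 = 110,848.5236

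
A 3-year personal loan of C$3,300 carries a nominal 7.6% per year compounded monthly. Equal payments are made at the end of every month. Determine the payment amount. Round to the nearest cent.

C$102.80

With 12 periods per year: i = 0.00633333, n = 36.
Annuity-PV factor = 32.100497; PMT = 3300 / 32.100497 = 102.8021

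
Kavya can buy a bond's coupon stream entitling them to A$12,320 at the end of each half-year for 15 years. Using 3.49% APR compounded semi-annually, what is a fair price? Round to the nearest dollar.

A$285,849

i = 0.0349/2 = 0.01745 per half-year; n = 15·2 = 30.
Annuity factor a(30|0.01745) = 23.202043; PV = 12320 × 23.202043 = 285,849.1732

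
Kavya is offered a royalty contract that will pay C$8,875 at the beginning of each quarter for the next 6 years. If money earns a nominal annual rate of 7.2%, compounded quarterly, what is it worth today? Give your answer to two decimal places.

With 4 periods per year: i = 0.018, n = 24.
PV = 8875 × [1 − (1+0.018)^(−24)] / 0.018 × (1+i) = 8875 × 19.697824 = 174,818.1893
Payments are at the start of each period, so multiply by (1+i).

C$174,818.19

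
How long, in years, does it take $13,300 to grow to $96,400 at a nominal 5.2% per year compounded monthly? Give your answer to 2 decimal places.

Periodic rate i = 0.052/12 = 0.00433333.
(1+i)^n = 96400/13300 = 7.24812, so n = ln 7.24812 / ln 1.00433 = 458.0840 months
= 458.0840/12 years

38.17 years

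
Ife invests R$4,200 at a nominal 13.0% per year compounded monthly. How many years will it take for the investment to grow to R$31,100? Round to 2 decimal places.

15.48 years

Periodic rate i = 0.13/12 = 0.0108333.
(1+i)^n = 31100/4200 = 7.40476, so n = ln 7.40476 / ln 1.01083 = 185.8106 months
= 185.8106/12 years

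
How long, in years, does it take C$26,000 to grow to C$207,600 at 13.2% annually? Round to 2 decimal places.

(1+i)^n = 207600/26000 = 7.98462, so n = ln 7.98462 / ln 1.132 = 16.7561 years

16.76 years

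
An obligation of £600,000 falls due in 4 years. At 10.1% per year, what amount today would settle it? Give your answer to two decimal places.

£408,321.24

Discount factor = (1+0.101)^(−4) = 0.680535; PV = 600,000 × 0.680535 = 408,321.2427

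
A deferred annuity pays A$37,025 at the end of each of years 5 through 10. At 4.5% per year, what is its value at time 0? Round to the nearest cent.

A$160,140.25

Value one period before first payment (t=4): 37025 × [1 − (1+0.045)^(−6)] / 0.045 = 37025 × 5.157872 = 190,970.2287
PV₀ = 190,970.2287 / (1+0.045)^4 = 190,970.2287 / 1.192519 = 160,140.2515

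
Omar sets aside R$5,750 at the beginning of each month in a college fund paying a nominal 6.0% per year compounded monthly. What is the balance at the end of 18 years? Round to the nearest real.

Periodic rate i = 0.06/12 = 0.005; n = 18 × 12 = 216 periods.
FV = PMT · [(1+i)^n − 1] / i × (1+i) = 5750 · 389.289960 = 2,238,417.2722
(annuity-due: payments at period start, so ×(1+i).)

R$2,238,417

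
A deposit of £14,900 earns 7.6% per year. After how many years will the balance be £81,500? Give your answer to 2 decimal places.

(1+i)^n = 81500/14900 = 5.46980, so n = ln 5.46980 / ln 1.076 = 23.1977 years

23.20 years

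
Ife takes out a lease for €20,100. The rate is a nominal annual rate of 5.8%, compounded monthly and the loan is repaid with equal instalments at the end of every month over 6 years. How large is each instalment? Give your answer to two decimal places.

€331.22

Periodic rate i = 0.058/12 = 0.00483333; n = 6 × 12 = 72 periods.
PMT = 20100 / ( [1 − (1+0.00483333)^(−72)] / 0.00483333 ) = 20100 / 60.684611 = 331.2207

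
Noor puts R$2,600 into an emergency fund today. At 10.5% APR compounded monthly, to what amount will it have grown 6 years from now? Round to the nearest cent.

R$4,868.43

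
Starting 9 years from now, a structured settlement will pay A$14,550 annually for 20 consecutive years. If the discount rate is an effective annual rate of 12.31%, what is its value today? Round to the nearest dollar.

A$42,113

Value one period before first payment (t=8): 14550 × [1 − (1+0.1231)^(−20)] / 0.1231 = 14550 × 7.326633 = 106,602.5054
Discount back 8 years: 106,602.5054 × (1+0.1231)^(−8) = 106,602.5054 × 0.395050 = 42,113.3698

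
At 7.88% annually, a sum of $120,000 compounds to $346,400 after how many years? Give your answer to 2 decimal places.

13.98 years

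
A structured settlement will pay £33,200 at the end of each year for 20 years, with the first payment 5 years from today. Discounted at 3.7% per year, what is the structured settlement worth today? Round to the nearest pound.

PV at t=4 (ordinary 20-year annuity): 33200 × a(20|0.037) = 33200 × 13.958605 = 463,425.6888
Discount back 4 years: 463,425.6888 × (1+0.037)^(−4) = 463,425.6888 × 0.864739 = 400,742.2005

£400,742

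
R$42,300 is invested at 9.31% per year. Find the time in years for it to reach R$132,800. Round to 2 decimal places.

(1+i)^n = 132800/42300 = 3.13948, so n = ln 3.13948 / ln 1.0931 = 12.8520 years

12.85 years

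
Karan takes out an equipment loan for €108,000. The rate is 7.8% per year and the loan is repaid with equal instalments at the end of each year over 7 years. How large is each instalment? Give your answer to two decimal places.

€20,602.14

Annuity-PV factor = 5.242173; PMT = 108000 / 5.242173 = 20,602.1431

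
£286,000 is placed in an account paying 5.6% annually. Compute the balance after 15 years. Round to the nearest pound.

FV = 286,000 × (1 + 0.056)^15 = 647,626.7907

£647,627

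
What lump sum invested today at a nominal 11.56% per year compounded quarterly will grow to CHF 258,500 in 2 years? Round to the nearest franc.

Periodic rate i = 0.1156/4 = 0.0289; n = 2 × 4 = 8 periods.
PV = 258,500 / (1 + 0.0289)^8 = 258,500 / 1.255988 = 205,814.1405

CHF 205,814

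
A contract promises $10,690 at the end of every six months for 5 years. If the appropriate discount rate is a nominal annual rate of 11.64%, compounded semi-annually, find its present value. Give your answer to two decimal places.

$79,354.68

With 2 periods per year: i = 0.0582, n = 10.
Annuity factor a(10|0.0582) = 7.423263; PV = 10690 × 7.423263 = 79,354.6771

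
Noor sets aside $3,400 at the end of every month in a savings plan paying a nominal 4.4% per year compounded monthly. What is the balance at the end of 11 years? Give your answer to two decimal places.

$575,943.97

With 12 periods per year: i = 0.00366667, n = 132.
FV = PMT · [(1+i)^n − 1] / i = 3400 · 169.395285 = 575,943.9706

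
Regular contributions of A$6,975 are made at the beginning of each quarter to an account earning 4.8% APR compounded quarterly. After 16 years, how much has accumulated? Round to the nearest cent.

With 4 periods per year: i = 0.012, n = 64.
FV = 6975 × [(1+0.012)^64 − 1] / 0.012 × (1+i) = 6975 × 96.613950 = 673,882.2999
Payments are at the start of each period, so multiply by (1+i).

A$673,882.30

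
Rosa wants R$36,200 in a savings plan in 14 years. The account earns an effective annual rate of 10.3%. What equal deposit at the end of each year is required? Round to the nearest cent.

FV-annuity factor = 28.593130; PMT = 36200 / 28.593130 = 1,266.0384

R$1,266.04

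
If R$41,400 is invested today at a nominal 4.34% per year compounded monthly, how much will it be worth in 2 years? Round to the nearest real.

R$45,147

Periodic rate i = 0.0434/12 = 0.00361667; n = 2 × 12 = 24 periods.
41,400 × (1+0.00361667)^24 = 41,400 × 1.090508 = 45,147.0209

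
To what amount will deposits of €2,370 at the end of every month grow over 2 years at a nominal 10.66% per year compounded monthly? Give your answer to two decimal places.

With 12 periods per year: i = 0.00888333, n = 24.
FV = PMT · [(1+i)^n − 1] / i = 2370 · 26.619242 = 63,087.6046

€63,087.60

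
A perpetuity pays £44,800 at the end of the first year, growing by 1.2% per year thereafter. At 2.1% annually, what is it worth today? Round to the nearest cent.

£4,977,777.78

PV = D₁/(r − g) = 44800/(0.021 − 0.012) = 4,977,777.7778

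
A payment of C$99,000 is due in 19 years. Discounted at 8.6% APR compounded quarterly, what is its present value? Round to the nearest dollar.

C$19,657

Periodic rate i = 0.086/4 = 0.0215; n = 19 × 4 = 76 periods.
Discount factor = (1+0.0215)^(−76) = 0.198556; PV = 99,000 × 0.198556 = 19,657.0798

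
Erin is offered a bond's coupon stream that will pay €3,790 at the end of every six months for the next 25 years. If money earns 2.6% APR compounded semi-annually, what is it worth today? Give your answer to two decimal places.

i = 0.026/2 = 0.013 per half-year; n = 25·2 = 50.
Annuity factor a(50|0.013) = 36.597148; PV = 3790 × 36.597148 = 138,703.1911

€138,703.19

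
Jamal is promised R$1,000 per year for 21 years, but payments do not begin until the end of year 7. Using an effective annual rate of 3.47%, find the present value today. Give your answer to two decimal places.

Value one period before first payment (t=6): 1000 × [1 − (1+0.0347)^(−21)] / 0.0347 = 1000 × 14.739597 = 14,739.5966
Discount back 6 years: 14,739.5966 × (1+0.0347)^(−6) = 14,739.5966 × 0.814917 = 12,011.5459

R$12,011.55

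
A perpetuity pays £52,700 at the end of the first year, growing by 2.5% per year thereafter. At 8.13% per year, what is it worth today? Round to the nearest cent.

£936,056.84

PV = D₁/(r − g) = 52700/(0.0813 − 0.025) = 936,056.8384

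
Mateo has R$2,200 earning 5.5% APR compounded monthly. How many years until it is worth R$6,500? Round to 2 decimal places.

Periodic rate i = 0.055/12 = 0.00458333.
n = ln(6500/2200) / ln(1+0.00458333) = ln(2.95455) / 0.004573 = 236.9074 months
= 236.9074/12 years

19.74 years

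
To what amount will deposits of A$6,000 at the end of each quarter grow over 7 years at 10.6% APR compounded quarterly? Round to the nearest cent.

i = 0.106/4 = 0.0265 per quarter; n = 7·4 = 28.
FV = PMT · [(1+i)^n − 1] / i = 6000 · 40.752434 = 244,514.6050

A$244,514.60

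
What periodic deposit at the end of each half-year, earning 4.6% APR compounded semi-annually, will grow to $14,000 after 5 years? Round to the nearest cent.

$1,261.14

i = 0.046/2 = 0.023 per half-year; n = 5·2 = 10.
FV-annuity factor = 11.101107; PMT = 14000 / 11.101107 = 1,261.1355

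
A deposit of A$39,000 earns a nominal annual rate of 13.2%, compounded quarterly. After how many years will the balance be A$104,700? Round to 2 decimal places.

7.60 years

Periodic rate i = 0.132/4 = 0.033.
(1+i)^n = 104700/39000 = 2.68462, so n = ln 2.68462 / ln 1.033 = 30.4165 quarters
= 30.4165/4 years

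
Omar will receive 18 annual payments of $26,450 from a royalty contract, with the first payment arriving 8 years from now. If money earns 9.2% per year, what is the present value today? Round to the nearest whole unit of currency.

$123,420

Value one period before first payment (t=7): 26450 × [1 − (1+0.092)^(−18)] / 0.092 = 26450 × 8.640080 = 228,530.1045
PV₀ = 228,530.1045 / (1+0.092)^7 = 228,530.1045 / 1.851648 = 123,419.8316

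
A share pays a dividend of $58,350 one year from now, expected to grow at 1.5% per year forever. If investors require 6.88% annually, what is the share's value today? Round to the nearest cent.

$1,084,572.49

PV = D₁/(r − g) = 58350/(0.0688 − 0.015) = 1,084,572.4907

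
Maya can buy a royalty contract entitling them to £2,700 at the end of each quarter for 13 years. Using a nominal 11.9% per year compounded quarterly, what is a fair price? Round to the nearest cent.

£70,994.65

With 4 periods per year: i = 0.02975, n = 52.
PV = PMT · [1 − (1+i)^(−n)] / i = 2700 · 26.294316 = 70,994.6544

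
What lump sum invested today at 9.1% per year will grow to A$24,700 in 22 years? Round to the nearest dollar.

PV = 24,700 / (1 + 0.091)^22 = 24,700 / 6.794297 = 3,635.4020

A$3,635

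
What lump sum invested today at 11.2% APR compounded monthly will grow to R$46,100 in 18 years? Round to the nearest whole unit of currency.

R$6,198

With 12 periods per year: i = 0.00933333, n = 216.
PV = 46,100 / (1 + 0.00933333)^216 = 46,100 / 7.438358 = 6,197.6043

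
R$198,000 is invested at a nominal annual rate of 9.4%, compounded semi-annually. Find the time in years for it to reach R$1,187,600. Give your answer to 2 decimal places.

19.50 years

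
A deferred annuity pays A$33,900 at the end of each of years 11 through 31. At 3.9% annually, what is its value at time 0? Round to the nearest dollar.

PV at t=10 (ordinary 21-year annuity): 33900 × a(21|0.039) = 33900 × 14.159254 = 479,998.7202
Discount back 10 years: 479,998.7202 × (1+0.039)^(−10) = 479,998.7202 × 0.682094 = 327,404.4696

A$327,404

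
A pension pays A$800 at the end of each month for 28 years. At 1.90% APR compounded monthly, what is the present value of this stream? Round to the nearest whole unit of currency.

With 12 periods per year: i = 0.00158333, n = 336.
Annuity factor a(336|0.00158333) = 260.415074; PV = 800 × 260.415074 = 208,332.0592

A$208,332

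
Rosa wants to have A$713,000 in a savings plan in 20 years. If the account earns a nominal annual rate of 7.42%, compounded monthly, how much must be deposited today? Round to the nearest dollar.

A$162,398

With 12 periods per year: i = 0.00618333, n = 240.
PV = 713,000 / (1 + 0.00618333)^240 = 713,000 / 4.390446 = 162,398.0838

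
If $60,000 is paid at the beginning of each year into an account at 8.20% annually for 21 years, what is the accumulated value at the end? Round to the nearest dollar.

FV = PMT · [(1+i)^n − 1] / i × (1+i) = 60000 · 55.858408 = 3,351,504.4835
(Beginning-of-period payments → annuity-due factor ×(1+i).)

$3,351,504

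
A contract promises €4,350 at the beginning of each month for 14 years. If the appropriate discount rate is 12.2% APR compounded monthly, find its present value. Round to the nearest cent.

With 12 periods per year: i = 0.0101667, n = 168.
Annuity factor a(168|0.0101667) × (1+i) = 81.197772; PV = 4350 × 81.197772 = 353,210.3088
(annuity-due: payments at period start, so ×(1+i).)

€353,210.31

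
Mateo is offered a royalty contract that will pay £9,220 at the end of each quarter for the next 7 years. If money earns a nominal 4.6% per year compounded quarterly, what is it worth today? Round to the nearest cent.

£219,651.67

i = 0.046/4 = 0.0115 per quarter; n = 7·4 = 28.
PV = 9220 × [1 − (1+0.0115)^(−28)] / 0.0115 = 9220 × 23.823392 = 219,651.6726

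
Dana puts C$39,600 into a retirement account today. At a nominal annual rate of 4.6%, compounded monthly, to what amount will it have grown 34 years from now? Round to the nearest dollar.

i = 0.046/12 = 0.00383333 per month; n = 34·12 = 408.
FV = PV·(1+i)^n = 39,600 × 4.763630 = 188,639.7460

C$188,640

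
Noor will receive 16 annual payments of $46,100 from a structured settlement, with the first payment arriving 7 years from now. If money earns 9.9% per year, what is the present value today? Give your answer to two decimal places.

Value one period before first payment (t=6): 46100 × [1 − (1+0.099)^(−16)] / 0.099 = 46100 × 7.870513 = 362,830.6343
Discount back 6 years: 362,830.6343 × (1+0.099)^(−6) = 362,830.6343 × 0.567563 = 205,929.1341

$205,929.13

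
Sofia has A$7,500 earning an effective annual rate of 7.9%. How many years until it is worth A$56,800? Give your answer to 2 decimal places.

26.63 years

(1+i)^n = 56800/7500 = 7.57333, so n = ln 7.57333 / ln 1.079 = 26.6278 years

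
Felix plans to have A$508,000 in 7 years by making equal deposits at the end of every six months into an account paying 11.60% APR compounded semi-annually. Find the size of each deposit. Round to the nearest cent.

A$24,514.34

With 2 periods per year: i = 0.058, n = 14.
FV-annuity factor = 20.722567; PMT = 508000 / 20.722567 = 24,514.3371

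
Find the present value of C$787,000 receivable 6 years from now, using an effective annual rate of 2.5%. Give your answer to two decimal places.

C$678,627.63

PV = FV·(1+i)^(−n) = 787,000 × 0.862297 = 678,627.6335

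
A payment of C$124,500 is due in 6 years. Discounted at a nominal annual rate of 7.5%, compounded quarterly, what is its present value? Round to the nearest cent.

Periodic rate i = 0.075/4 = 0.01875; n = 6 × 4 = 24 periods.
Discount factor = (1+0.01875)^(−24) = 0.640291; PV = 124,500 × 0.640291 = 79,716.1709

C$79,716.17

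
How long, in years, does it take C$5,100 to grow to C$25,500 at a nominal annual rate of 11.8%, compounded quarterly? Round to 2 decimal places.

13.84 years

Periodic rate i = 0.118/4 = 0.0295.
n = ln(25500/5100) / ln(1+0.0295) = ln(5.00000) / 0.029073 = 55.3580 quarters
= 55.3580/4 years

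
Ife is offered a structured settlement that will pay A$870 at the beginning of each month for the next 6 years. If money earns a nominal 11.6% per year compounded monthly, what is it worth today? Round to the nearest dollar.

Periodic rate i = 0.116/12 = 0.00966667; n = 6 × 12 = 72 periods.
PV = 870 × [1 − (1+0.00966667)^(−72)] / 0.00966667 × (1+i) = 870 × 52.198560 = 45,412.7470
(Beginning-of-period payments → annuity-due factor ×(1+i).)

A$45,413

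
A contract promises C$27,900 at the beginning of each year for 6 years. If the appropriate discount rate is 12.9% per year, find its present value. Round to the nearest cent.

C$126,270.66

PV = 27900 × [1 − (1+0.129)^(−6)] / 0.129 × (1+i) = 27900 × 4.525830 = 126,270.6597
Payments are at the start of each period, so multiply by (1+i).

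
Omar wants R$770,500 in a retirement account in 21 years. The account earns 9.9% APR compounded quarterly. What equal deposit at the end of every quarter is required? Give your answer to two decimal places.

R$2,805.79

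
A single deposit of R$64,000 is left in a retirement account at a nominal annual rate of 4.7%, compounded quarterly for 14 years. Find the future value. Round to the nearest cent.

With 4 periods per year: i = 0.01175, n = 56.
FV = PV·(1+i)^n = 64,000 × 1.923534 = 123,106.1942

R$123,106.19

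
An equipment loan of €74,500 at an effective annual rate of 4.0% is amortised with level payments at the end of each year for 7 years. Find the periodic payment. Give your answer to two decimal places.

Annuity-PV factor = 6.002055; PMT = 74500 / 6.002055 = 12,412.4161

€12,412.42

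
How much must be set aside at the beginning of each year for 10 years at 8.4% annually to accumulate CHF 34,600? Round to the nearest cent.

PMT = 34600 / ( [(1+0.084)^10 − 1] / 0.084 × (1+i) ) = 34600 / 16.004887 = 2,161.8397

CHF 2,161.84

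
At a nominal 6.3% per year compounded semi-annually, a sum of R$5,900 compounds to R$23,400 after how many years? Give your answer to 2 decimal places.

22.21 years

Periodic rate i = 0.063/2 = 0.0315.
n = ln(23400/5900) / ln(1+0.0315) = ln(3.96610) / 0.031014 = 44.4245 half-years
= 44.4245/2 years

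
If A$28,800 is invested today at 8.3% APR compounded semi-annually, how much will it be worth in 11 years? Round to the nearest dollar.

A$70,453

Periodic rate i = 0.083/2 = 0.0415; n = 11 × 2 = 22 periods.
FV = 28,800 × (1 + 0.0415)^22 = 70,452.5184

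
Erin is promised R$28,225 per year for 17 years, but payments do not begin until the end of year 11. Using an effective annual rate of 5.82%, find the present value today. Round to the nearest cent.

R$170,155.41

Value one period before first payment (t=10): 28225 × [1 − (1+0.0582)^(−17)] / 0.0582 = 28225 × 10.614252 = 299,587.2510
PV₀ = 299,587.2510 / (1+0.0582)^10 = 299,587.2510 / 1.760668 = 170,155.4077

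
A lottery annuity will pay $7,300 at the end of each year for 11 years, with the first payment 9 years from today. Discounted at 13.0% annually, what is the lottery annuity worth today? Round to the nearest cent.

PV at t=8 (ordinary 11-year annuity): 7300 × a(11|0.13) = 7300 × 5.686941 = 41,514.6702
PV₀ = 41,514.6702 / (1+0.13)^8 = 41,514.6702 / 2.658444 = 15,616.1526

$15,616.15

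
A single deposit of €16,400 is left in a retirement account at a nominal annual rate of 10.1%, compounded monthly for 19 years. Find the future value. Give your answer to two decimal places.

€110,858.05

i = 0.101/12 = 0.00841667 per month; n = 19·12 = 228.
FV = PV·(1+i)^n = 16,400 × 6.759637 = 110,858.0521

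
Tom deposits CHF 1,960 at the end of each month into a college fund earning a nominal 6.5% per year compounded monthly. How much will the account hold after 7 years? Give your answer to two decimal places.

Periodic rate i = 0.065/12 = 0.00541667; n = 7 × 12 = 84 periods.
FV = PMT · [(1+i)^n − 1] / i = 1960 · 106.013400 = 207,786.2643

CHF 207,786.26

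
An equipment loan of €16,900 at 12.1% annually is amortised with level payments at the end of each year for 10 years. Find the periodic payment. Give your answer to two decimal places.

Annuity-PV factor = 5.627169; PMT = 16900 / 5.627169 = 3,003.2863

€3,003.29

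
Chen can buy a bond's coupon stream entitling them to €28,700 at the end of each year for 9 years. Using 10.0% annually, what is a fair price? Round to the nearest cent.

€165,283.98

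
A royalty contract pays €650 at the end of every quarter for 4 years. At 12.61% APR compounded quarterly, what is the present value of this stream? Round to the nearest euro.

€8,070

With 4 periods per year: i = 0.031525, n = 16.
PV = 650 × [1 − (1+0.031525)^(−16)] / 0.031525 = 650 × 12.415902 = 8,070.3364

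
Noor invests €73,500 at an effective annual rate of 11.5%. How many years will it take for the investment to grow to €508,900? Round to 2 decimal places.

17.78 years

(1+i)^n = 508900/73500 = 6.92381, so n = ln 6.92381 / ln 1.115 = 17.7757 years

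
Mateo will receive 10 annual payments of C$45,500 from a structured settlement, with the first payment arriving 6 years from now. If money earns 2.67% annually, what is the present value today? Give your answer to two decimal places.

C$346,016.73

Value one period before first payment (t=5): 45500 × [1 − (1+0.0267)^(−10)] / 0.0267 = 45500 × 8.675680 = 394,743.4319
Discount back 5 years: 394,743.4319 × (1+0.0267)^(−5) = 394,743.4319 × 0.876561 = 346,016.7339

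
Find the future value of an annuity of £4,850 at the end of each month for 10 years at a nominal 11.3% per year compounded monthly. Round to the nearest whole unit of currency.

i = 0.113/12 = 0.00941667 per month; n = 10·12 = 120.
FV = PMT · [(1+i)^n − 1] / i = 4850 · 220.814037 = 1,070,948.0798

£1,070,948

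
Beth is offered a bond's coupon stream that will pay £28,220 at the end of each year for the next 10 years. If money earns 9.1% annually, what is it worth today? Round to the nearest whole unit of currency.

PV = 28220 × [1 − (1+0.091)^(−10)] / 0.091 = 28220 × 6.389506 = 180,311.8571

£180,312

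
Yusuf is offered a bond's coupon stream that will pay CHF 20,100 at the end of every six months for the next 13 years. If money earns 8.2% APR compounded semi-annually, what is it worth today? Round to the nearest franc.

CHF 317,782

With 2 periods per year: i = 0.041, n = 26.
Annuity factor a(26|0.041) = 15.810049; PV = 20100 × 15.810049 = 317,781.9758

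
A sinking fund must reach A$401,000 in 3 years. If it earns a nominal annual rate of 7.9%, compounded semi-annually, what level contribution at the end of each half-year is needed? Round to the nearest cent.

Periodic rate i = 0.079/2 = 0.0395; n = 3 × 2 = 6 periods.
FV-annuity factor = 6.624644; PMT = 401000 / 6.624644 = 60,531.5532

A$60,531.55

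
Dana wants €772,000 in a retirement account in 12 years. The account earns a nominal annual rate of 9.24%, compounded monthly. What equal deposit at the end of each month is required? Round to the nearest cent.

Periodic rate i = 0.0924/12 = 0.0077; n = 12 × 12 = 144 periods.
PMT = 772000 / ( [(1+0.0077)^144 − 1] / 0.0077 ) = 772000 / 262.061675 = 2,945.8714

€2,945.87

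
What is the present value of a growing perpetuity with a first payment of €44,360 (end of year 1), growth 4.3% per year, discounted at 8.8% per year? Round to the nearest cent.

€985,777.78

PV = D₁/(r − g) = 44360/(0.088 − 0.043) = 985,777.7778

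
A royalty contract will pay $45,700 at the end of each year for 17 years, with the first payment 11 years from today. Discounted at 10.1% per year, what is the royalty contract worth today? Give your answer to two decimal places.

PV at t=10 (ordinary 17-year annuity): 45700 × a(17|0.101) = 45700 × 7.972159 = 364,327.6655
Discount back 10 years: 364,327.6655 × (1+0.101)^(−10) = 364,327.6655 × 0.382056 = 139,193.5019

$139,193.50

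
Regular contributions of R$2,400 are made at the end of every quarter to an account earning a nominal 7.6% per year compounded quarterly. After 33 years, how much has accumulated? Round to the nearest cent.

i = 0.076/4 = 0.019 per quarter; n = 33·4 = 132.
Accumulation factor s(132|0.019) = 578.672634; FV = 2400 × 578.672634 = 1,388,814.3228

R$1,388,814.32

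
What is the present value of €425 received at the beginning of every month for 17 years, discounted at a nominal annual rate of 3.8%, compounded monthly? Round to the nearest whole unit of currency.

€63,996

With 12 periods per year: i = 0.00316667, n = 204.
PV = 425 × [1 − (1+0.00316667)^(−204)] / 0.00316667 × (1+i) = 425 × 150.578466 = 63,995.8481
(Beginning-of-period payments → annuity-due factor ×(1+i).)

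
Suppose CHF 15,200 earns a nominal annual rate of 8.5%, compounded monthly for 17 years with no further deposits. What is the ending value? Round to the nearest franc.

Periodic rate i = 0.085/12 = 0.00708333; n = 17 × 12 = 204 periods.
15,200 × (1+0.00708333)^204 = 15,200 × 4.220300 = 64,148.5674

CHF 64,149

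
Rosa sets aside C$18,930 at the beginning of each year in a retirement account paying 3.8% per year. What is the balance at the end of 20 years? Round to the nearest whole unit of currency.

C$573,125

Accumulation factor s(20|0.038) × (1+i) = 30.276034; FV = 18930 × 30.276034 = 573,125.3180
Payments are at the start of each period, so multiply by (1+i).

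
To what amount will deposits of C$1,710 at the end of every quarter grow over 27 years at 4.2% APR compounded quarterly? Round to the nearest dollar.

With 4 periods per year: i = 0.0105, n = 108.
Accumulation factor s(108|0.0105) = 199.023123; FV = 1710 × 199.023123 = 340,329.5406

C$340,330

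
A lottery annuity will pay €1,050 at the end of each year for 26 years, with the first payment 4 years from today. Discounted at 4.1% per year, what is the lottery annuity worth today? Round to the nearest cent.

PV at t=3 (ordinary 26-year annuity): 1050 × a(26|0.041) = 1050 × 15.810049 = 16,600.5510
Discount back 3 years: 16,600.5510 × (1+0.041)^(−3) = 16,600.5510 × 0.886437 = 14,715.3404

€14,715.34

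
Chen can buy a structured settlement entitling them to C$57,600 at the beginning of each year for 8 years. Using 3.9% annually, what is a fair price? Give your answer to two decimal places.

C$404,599.57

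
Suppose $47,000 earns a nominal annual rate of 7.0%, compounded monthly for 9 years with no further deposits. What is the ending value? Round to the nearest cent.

With 12 periods per year: i = 0.00583333, n = 108.
FV = 47,000 × (1 + 0.00583333)^108 = 88,086.3177

$88,086.32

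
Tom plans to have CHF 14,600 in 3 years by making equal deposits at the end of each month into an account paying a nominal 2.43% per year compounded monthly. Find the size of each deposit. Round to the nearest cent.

CHF 391.36

With 12 periods per year: i = 0.002025, n = 36.
FV-annuity factor = 37.305524; PMT = 14600 / 37.305524 = 391.3630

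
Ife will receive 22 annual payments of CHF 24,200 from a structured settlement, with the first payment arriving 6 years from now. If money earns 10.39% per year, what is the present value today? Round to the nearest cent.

PV at t=5 (ordinary 22-year annuity): 24200 × a(22|0.1039) = 24200 × 8.530858 = 206,446.7689
Discount back 5 years: 206,446.7689 × (1+0.1039)^(−5) = 206,446.7689 × 0.610030 = 125,938.7630

CHF 125,938.76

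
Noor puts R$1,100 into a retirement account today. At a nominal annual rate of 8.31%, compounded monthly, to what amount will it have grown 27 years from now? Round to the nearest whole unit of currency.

Periodic rate i = 0.0831/12 = 0.006925; n = 27 × 12 = 324 periods.
FV = PV·(1+i)^n = 1,100 × 9.355523 = 10,291.0754

R$10,291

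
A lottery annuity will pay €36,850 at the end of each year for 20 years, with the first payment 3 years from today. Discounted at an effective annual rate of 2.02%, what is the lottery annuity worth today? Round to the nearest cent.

PV at t=2 (ordinary 20-year annuity): 36850 × a(20|0.0202) = 36850 × 16.319918 = 601,388.9800
PV₀ = 601,388.9800 / (1+0.0202)^2 = 601,388.9800 / 1.040808 = 577,809.6987

€577,809.70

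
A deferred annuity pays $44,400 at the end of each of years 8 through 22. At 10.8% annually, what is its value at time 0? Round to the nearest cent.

$157,469.67

PV at t=7 (ordinary 15-year annuity): 44400 × a(15|0.108) = 44400 × 7.270969 = 322,831.0127
Discount back 7 years: 322,831.0127 × (1+0.108)^(−7) = 322,831.0127 × 0.487777 = 157,469.6730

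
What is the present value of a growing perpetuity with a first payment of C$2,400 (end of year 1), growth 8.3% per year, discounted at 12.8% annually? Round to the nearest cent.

PV = D₁/(r − g) = 2400/(0.128 − 0.083) = 53,333.3333

C$53,333.33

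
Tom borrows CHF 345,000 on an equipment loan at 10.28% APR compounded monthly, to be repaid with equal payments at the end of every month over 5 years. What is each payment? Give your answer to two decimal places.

CHF 7,377.85

i = 0.1028/12 = 0.00856667 per month; n = 5·12 = 60.
PMT = 345000 / ( [1 − (1+0.00856667)^(−60)] / 0.00856667 ) = 345000 / 46.761578 = 7,377.8520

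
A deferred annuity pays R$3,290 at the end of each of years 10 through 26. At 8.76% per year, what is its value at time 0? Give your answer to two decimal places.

R$13,407.32

PV at t=9 (ordinary 17-year annuity): 3290 × a(17|0.0876) = 3290 × 8.676982 = 28,547.2722
Discount back 9 years: 28,547.2722 × (1+0.0876)^(−9) = 28,547.2722 × 0.469653 = 13,407.3154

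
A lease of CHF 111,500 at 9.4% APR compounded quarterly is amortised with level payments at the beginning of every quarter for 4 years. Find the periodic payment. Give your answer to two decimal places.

i = 0.094/4 = 0.0235 per quarter; n = 4·4 = 16.
PMT = 111500 / ( [1 − (1+0.0235)^(−16)] / 0.0235 × (1+i) ) = 111500 / 13.519105 = 8,247.5876

CHF 8,247.59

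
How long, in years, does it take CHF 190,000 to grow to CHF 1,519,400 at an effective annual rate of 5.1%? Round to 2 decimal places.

(1+i)^n = 1.5194e+06/190000 = 7.99684, so n = ln 7.99684 / ln 1.051 = 41.7965 years

41.80 years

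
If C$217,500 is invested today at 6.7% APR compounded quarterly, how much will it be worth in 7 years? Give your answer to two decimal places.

i = 0.067/4 = 0.01675 per quarter; n = 7·4 = 28.
217,500 × (1+0.01675)^28 = 217,500 × 1.592198 = 346,303.0619

C$346,303.06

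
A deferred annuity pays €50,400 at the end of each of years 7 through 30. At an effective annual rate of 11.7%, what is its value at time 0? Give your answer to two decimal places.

€206,198.72

Value one period before first payment (t=6): 50400 × [1 − (1+0.117)^(−24)] / 0.117 = 50400 × 7.946474 = 400,502.2905
Discount back 6 years: 400,502.2905 × (1+0.117)^(−6) = 400,502.2905 × 0.514850 = 206,198.7202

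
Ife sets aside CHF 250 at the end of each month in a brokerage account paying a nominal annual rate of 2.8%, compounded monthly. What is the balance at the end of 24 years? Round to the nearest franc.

CHF 102,495

i = 0.028/12 = 0.00233333 per month; n = 24·12 = 288.
Accumulation factor s(288|0.00233333) = 409.978929; FV = 250 × 409.978929 = 102,494.7322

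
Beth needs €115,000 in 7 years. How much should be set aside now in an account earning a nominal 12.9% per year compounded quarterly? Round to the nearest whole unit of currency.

€47,285

Periodic rate i = 0.129/4 = 0.03225; n = 7 × 4 = 28 periods.
PV = 115,000 / (1 + 0.03225)^28 = 115,000 / 2.432075 = 47,284.7260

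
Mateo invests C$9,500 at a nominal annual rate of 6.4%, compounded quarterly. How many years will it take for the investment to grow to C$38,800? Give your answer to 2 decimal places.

22.16 years

Periodic rate i = 0.064/4 = 0.016.
(1+i)^n = 38800/9500 = 4.08421, so n = ln 4.08421 / ln 1.016 = 88.6472 quarters
= 88.6472/4 years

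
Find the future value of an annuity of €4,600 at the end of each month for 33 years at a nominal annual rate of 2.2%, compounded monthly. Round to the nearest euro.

Periodic rate i = 0.022/12 = 0.00183333; n = 33 × 12 = 396 periods.
FV = 4600 × [(1+0.00183333)^396 − 1] / 0.00183333 = 4600 × 581.140116 = 2,673,244.5329

€2,673,245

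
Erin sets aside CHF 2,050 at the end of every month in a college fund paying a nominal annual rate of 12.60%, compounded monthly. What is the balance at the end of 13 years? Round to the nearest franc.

CHF 800,695

Periodic rate i = 0.126/12 = 0.0105; n = 13 × 12 = 156 periods.
Accumulation factor s(156|0.0105) = 390.582907; FV = 2050 × 390.582907 = 800,694.9597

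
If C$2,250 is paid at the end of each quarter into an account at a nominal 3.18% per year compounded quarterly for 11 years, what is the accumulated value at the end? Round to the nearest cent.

C$117,968.71

Periodic rate i = 0.0318/4 = 0.00795; n = 11 × 4 = 44 periods.
Accumulation factor s(44|0.00795) = 52.430536; FV = 2250 × 52.430536 = 117,968.7053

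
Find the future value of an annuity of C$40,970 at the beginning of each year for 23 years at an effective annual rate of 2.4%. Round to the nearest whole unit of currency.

FV = PMT · [(1+i)^n − 1] / i × (1+i) = 40970 · 30.951961 = 1,268,101.8435
(annuity-due: payments at period start, so ×(1+i).)

C$1,268,102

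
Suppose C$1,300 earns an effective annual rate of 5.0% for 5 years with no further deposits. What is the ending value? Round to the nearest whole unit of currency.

C$1,659

FV = PV·(1+i)^n = 1,300 × 1.276282 = 1,659.1660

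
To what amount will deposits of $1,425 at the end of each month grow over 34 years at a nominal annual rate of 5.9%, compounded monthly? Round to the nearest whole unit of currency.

With 12 periods per year: i = 0.00491667, n = 408.
FV = 1425 × [(1+0.00491667)^408 − 1] / 0.00491667 = 1425 × 1301.100055 = 1,854,067.5777

$1,854,068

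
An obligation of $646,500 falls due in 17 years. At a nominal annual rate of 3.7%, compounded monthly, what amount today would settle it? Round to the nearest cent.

$344,998.79

With 12 periods per year: i = 0.00308333, n = 204.
PV = 646,500 / (1 + 0.00308333)^204 = 646,500 / 1.873920 = 344,998.7928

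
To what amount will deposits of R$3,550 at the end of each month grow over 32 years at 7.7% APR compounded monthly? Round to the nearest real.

With 12 periods per year: i = 0.00641667, n = 384.
FV = 3550 × [(1+0.00641667)^384 − 1] / 0.00641667 = 3550 × 1661.233542 = 5,897,379.0730

R$5,897,379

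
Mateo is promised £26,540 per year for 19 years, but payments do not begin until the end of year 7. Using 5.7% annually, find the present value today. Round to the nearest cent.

Value one period before first payment (t=6): 26540 × [1 − (1+0.057)^(−19)] / 0.057 = 26540 × 11.424579 = 303,208.3215
PV₀ = 303,208.3215 / (1+0.057)^6 = 303,208.3215 / 1.394601 = 217,415.8453

£217,415.85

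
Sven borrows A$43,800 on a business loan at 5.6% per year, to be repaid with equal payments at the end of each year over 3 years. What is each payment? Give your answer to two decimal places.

A$16,264.89

PMT = 43800 / ( [1 − (1+0.056)^(−3)] / 0.056 ) = 43800 / 2.692918 = 16,264.8850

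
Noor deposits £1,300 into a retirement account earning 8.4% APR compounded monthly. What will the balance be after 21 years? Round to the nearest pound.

Periodic rate i = 0.084/12 = 0.007; n = 21 × 12 = 252 periods.
FV = PV·(1+i)^n = 1,300 × 5.799981 = 7,539.9755

£7,540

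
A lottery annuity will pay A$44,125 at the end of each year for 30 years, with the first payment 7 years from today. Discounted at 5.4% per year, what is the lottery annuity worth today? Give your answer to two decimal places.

A$472,966.34

PV at t=6 (ordinary 30-year annuity): 44125 × a(30|0.054) = 44125 × 14.695663 = 648,446.1185
PV₀ = 648,446.1185 / (1+0.054)^6 = 648,446.1185 / 1.371020 = 472,966.3353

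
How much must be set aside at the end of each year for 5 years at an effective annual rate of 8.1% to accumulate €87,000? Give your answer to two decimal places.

FV-annuity factor = 5.878310; PMT = 87000 / 5.878310 = 14,800.1715

€14,800.17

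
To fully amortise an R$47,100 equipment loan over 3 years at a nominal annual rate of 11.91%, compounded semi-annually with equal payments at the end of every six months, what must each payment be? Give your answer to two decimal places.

Periodic rate i = 0.1191/2 = 0.05955; n = 3 × 2 = 6 periods.
PMT = 47100 / ( [1 − (1+0.05955)^(−6)] / 0.05955 ) = 47100 / 4.924284 = 9,564.8416

R$9,564.84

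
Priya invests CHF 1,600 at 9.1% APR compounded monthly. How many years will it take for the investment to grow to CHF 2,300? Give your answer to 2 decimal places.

4.00 years

Periodic rate i = 0.091/12 = 0.00758333.
n = ln(2300/1600) / ln(1+0.00758333) = ln(1.43750) / 0.007555 = 48.0369 months
= 48.0369/12 years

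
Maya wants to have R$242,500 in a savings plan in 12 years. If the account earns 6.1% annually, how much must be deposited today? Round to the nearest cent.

PV = FV·(1+i)^(−n) = 242,500 × 0.491378 = 119,159.0785

R$119,159.08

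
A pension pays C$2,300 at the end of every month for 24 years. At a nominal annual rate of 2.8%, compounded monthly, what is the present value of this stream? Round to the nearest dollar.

Periodic rate i = 0.028/12 = 0.00233333; n = 24 × 12 = 288 periods.
PV = PMT · [1 − (1+i)^(−n)] / i = 2300 · 209.534530 = 481,929.4195

C$481,929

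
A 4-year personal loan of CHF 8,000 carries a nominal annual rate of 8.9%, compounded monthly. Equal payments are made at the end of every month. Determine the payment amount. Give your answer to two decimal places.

CHF 198.70

i = 0.089/12 = 0.00741667 per month; n = 4·12 = 48.
PMT = 8000 / ( [1 − (1+0.00741667)^(−48)] / 0.00741667 ) = 8000 / 40.261562 = 198.7007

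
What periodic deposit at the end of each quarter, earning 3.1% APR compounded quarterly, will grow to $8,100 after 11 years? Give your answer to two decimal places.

$155.19

With 4 periods per year: i = 0.00775, n = 44.
FV-annuity factor = 52.194281; PMT = 8100 / 52.194281 = 155.1894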